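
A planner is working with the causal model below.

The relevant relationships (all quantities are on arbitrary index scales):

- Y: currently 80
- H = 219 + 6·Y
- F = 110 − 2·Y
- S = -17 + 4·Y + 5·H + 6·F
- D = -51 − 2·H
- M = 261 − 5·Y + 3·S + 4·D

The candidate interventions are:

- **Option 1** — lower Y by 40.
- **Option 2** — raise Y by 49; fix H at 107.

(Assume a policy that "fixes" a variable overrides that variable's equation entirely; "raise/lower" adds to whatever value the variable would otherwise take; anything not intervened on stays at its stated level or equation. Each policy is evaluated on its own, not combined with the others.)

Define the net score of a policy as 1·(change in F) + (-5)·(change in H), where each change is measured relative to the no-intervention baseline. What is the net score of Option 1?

1280

Baseline:
  Y = 80
  H = 219 + 6·80 = 699
  F = 110 − 2·80 = -50
Option 1 (Y − 40):
  Y = 80 − 40 = 40
  H = 219 + 6·40 = 459
  F = 110 − 2·40 = 30
ΔF = 30 − (-50) = 80; ΔH = 459 − 699 = -240
Score = 1·80 + (-5)·(-240) = 1280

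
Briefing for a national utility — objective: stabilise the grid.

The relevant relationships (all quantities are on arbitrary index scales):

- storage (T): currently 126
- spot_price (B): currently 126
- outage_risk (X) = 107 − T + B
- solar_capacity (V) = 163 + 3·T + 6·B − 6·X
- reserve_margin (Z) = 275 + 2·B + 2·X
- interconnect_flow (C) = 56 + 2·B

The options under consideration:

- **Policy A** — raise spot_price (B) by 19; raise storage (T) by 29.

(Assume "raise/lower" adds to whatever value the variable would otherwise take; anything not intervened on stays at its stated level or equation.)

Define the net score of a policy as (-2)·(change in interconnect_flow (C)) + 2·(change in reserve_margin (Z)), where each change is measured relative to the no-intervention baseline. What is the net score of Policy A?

-40

Baseline:
  T = 126
  B = 126
  X = 107 − 126 + 126 = 107
  Z = 275 + 2·126 + 2·107 = 741
  C = 56 + 2·126 = 308
Policy A (B + 19, T + 29):
  T = 126 + 29 = 155
  B = 126 + 19 = 145
  X = 107 − 155 + 145 = 97
  Z = 275 + 2·145 + 2·97 = 759
  C = 56 + 2·145 = 346
ΔC = 346 − 308 = 38; ΔZ = 759 − 741 = 18
Score = (-2)·38 + 2·18 = -40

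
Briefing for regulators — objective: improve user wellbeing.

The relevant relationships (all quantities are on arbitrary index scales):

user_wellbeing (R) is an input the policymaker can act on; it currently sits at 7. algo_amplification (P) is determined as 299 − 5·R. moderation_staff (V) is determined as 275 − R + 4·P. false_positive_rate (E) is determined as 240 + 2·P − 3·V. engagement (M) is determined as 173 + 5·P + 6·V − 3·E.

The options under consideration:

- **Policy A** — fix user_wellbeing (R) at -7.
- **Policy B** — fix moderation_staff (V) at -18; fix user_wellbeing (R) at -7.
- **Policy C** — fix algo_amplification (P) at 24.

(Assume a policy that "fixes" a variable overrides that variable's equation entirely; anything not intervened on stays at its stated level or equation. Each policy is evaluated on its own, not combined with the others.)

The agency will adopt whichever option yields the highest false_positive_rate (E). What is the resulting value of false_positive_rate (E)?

962

Policy A (R := -7):
  R = -7
  P = 299 − 5·(-7) = 334
  V = 275 − (-7) + 4·334 = 1618
  E = 240 + 2·334 − 3·1618 = -3946
Policy B (V := -18, R := -7):
  R = -7
  P = 299 − 5·(-7) = 334
  V = -18
  E = 240 + 2·334 − 3·(-18) = 962
Policy C (P := 24):
  R = 7
  P = 24
  V = 275 − 7 + 4·24 = 364
  E = 240 + 2·24 − 3·364 = -804
Comparing — Policy A: E=-3946, Policy B: E=962, Policy C: E=-804. Highest is 962 (Policy B).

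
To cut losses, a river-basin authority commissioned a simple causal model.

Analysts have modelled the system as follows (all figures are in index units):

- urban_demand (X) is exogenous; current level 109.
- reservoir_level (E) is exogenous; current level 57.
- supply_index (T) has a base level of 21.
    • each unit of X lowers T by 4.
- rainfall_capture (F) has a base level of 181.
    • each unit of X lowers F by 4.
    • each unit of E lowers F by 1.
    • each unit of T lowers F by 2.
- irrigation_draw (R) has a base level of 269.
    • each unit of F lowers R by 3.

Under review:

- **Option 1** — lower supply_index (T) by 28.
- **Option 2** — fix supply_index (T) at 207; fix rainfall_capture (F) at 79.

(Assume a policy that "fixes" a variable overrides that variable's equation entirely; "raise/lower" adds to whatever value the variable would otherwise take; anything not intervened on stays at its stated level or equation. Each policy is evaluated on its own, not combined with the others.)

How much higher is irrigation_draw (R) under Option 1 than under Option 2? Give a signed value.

Option 1 (T − 28):
  X = 109
  E = 57
  T = 21 − 4·109 (−28 from intervention) = -443
  F = 181 − 4·109 − 57 − 2·(-443) = 574
  R = 269 − 3·574 = -1453
Option 2 (T := 207, F := 79):
  X = 109
  E = 57
  T = 207
  F = 79
  R = 269 − 3·79 = 32
R: -1453 − 32 = -1485

-1485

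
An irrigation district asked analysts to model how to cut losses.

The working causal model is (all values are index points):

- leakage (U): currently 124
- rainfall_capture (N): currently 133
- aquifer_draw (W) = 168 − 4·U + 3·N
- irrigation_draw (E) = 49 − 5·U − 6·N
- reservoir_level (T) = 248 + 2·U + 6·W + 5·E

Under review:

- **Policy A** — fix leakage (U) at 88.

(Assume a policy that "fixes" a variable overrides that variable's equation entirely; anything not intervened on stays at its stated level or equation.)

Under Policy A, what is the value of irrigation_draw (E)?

Policy A (U := 88):
  U = 88
  N = 133
  E = 49 − 5·88 − 6·133 = -1189

-1189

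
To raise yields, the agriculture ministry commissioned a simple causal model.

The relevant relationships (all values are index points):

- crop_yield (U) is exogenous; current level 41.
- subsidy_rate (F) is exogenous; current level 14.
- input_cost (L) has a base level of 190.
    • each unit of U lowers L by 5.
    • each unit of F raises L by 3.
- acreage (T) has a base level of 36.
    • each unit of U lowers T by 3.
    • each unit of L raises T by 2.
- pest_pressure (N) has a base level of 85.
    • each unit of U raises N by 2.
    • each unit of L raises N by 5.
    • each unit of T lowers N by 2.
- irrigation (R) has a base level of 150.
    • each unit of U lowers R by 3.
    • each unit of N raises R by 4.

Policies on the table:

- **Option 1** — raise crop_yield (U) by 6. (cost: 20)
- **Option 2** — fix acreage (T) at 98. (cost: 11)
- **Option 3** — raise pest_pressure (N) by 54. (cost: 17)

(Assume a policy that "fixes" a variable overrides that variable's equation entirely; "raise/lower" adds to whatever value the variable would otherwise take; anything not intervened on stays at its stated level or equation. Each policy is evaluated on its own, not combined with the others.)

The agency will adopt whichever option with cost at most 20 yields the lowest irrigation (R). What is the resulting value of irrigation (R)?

Option 1 (U + 6):
  U = 41 + 6 = 47
  F = 14
  L = 190 − 5·47 + 3·14 = -3
  T = 36 − 3·47 + 2·(-3) = -111
  N = 85 + 2·47 + 5·(-3) − 2·(-111) = 386
  R = 150 − 3·47 + 4·386 = 1553
Option 2 (T := 98):
  U = 41
  F = 14
  L = 190 − 5·41 + 3·14 = 27
  T = 98
  N = 85 + 2·41 + 5·27 − 2·98 = 106
  R = 150 − 3·41 + 4·106 = 451
Option 3 (N + 54):
  U = 41
  F = 14
  L = 190 − 5·41 + 3·14 = 27
  T = 36 − 3·41 + 2·27 = -33
  N = 85 + 2·41 + 5·27 − 2·(-33) (+54 from intervention) = 422
  R = 150 − 3·41 + 4·422 = 1715
Comparing — Option 1: R=1553, Option 2: R=451, Option 3: R=1715. Lowest is 451 (Option 2).

451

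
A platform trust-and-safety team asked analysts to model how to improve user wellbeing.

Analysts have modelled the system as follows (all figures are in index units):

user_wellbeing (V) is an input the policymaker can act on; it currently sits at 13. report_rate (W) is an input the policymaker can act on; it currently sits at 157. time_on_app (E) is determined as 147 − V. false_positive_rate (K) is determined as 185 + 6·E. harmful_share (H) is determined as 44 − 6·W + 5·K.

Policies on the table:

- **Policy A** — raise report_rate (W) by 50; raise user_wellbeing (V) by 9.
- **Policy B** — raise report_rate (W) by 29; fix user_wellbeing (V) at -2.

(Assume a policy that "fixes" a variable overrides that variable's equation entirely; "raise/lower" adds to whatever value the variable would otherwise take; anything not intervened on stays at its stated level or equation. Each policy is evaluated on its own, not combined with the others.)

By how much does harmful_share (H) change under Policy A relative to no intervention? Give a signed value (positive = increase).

-570

Baseline:
  V = 13
  W = 157
  E = 147 − 13 = 134
  K = 185 + 6·134 = 989
  H = 44 − 6·157 + 5·989 = 4047
Policy A (W + 50, V + 9):
  V = 13 + 9 = 22
  W = 157 + 50 = 207
  E = 147 − 22 = 125
  K = 185 + 6·125 = 935
  H = 44 − 6·207 + 5·935 = 3477
Change in H: 3477 − 4047 = -570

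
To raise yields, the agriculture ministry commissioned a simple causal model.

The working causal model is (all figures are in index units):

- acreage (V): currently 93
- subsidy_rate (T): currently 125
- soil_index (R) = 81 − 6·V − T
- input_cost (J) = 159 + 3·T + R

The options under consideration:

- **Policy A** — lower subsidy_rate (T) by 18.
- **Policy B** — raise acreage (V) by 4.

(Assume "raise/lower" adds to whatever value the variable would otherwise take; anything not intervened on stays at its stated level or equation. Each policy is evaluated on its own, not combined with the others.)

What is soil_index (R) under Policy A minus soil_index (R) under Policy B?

42

Policy A (T − 18):
  V = 93
  T = 125 − 18 = 107
  R = 81 − 6·93 − 107 = -584
Policy B (V + 4):
  V = 93 + 4 = 97
  T = 125
  R = 81 − 6·97 − 125 = -626
R: -584 − (-626) = 42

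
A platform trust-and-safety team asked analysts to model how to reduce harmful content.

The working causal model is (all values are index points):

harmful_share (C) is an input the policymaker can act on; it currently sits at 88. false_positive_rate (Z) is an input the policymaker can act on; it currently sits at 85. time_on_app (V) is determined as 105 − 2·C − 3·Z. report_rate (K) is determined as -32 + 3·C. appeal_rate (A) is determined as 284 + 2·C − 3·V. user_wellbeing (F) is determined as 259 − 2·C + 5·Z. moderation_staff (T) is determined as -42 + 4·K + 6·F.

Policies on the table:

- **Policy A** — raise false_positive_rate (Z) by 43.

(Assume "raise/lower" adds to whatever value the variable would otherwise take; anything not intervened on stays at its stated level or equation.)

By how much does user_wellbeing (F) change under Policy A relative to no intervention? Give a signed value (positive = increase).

Baseline:
  C = 88
  Z = 85
  F = 259 − 2·88 + 5·85 = 508
Policy A (Z + 43):
  C = 88
  Z = 85 + 43 = 128
  F = 259 − 2·88 + 5·128 = 723
Change in F: 723 − 508 = 215

215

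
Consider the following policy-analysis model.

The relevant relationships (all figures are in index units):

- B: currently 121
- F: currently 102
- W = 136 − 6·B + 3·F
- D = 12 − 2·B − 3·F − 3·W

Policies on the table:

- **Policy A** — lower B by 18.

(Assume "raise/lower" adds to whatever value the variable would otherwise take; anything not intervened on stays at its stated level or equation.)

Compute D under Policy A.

28

Policy A (B − 18):
  B = 121 − 18 = 103
  F = 102
  W = 136 − 6·103 + 3·102 = -176
  D = 12 − 2·103 − 3·102 − 3·(-176) = 28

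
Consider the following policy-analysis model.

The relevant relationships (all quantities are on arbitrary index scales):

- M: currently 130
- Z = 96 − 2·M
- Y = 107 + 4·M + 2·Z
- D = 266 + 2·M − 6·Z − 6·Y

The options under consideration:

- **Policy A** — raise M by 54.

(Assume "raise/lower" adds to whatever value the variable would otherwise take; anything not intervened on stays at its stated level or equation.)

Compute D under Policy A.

472

Policy A (M + 54):
  M = 130 + 54 = 184
  Z = 96 − 2·184 = -272
  Y = 107 + 4·184 + 2·(-272) = 299
  D = 266 + 2·184 − 6·(-272) − 6·299 = 472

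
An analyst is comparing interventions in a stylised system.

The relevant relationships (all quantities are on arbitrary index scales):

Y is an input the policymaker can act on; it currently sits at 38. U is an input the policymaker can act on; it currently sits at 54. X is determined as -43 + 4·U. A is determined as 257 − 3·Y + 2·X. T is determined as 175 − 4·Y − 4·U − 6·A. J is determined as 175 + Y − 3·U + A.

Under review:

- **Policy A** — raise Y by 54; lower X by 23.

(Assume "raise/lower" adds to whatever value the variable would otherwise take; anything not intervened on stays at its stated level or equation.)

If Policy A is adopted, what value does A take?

281

Policy A (Y + 54, X − 23):
  Y = 38 + 54 = 92
  U = 54
  X = -43 + 4·54 (−23 from intervention) = 150
  A = 257 − 3·92 + 2·150 = 281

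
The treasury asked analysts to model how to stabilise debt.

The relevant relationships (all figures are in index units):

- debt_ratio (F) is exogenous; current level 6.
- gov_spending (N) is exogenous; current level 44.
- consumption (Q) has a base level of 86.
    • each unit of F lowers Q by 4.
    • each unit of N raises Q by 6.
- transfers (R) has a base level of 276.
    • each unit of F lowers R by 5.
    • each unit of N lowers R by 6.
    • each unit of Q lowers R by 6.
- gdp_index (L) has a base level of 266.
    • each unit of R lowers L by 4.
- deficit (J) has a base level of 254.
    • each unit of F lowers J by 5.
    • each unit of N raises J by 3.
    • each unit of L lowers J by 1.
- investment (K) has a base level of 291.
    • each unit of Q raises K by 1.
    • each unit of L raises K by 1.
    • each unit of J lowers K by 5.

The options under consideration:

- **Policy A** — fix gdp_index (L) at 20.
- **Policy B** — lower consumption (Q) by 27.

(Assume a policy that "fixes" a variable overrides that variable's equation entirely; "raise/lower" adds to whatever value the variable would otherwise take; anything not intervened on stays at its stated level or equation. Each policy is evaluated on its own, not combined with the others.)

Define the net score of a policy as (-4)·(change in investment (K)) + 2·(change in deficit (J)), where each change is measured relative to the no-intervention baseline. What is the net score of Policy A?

211692

Baseline:
  F = 6
  N = 44
  Q = 86 − 4·6 + 6·44 = 326
  R = 276 − 5·6 − 6·44 − 6·326 = -1974
  L = 266 − 4·(-1974) = 8162
  J = 254 − 5·6 + 3·44 − 8162 = -7806
  K = 291 + 326 + 8162 − 5·(-7806) = 47809
Policy A (L := 20):
  F = 6
  N = 44
  Q = 86 − 4·6 + 6·44 = 326
  R = 276 − 5·6 − 6·44 − 6·326 = -1974
  L = 20
  J = 254 − 5·6 + 3·44 − 20 = 336
  K = 291 + 326 + 20 − 5·336 = -1043
ΔK = -1043 − 47809 = -48852; ΔJ = 336 − (-7806) = 8142
Score = (-4)·(-48852) + 2·8142 = 211692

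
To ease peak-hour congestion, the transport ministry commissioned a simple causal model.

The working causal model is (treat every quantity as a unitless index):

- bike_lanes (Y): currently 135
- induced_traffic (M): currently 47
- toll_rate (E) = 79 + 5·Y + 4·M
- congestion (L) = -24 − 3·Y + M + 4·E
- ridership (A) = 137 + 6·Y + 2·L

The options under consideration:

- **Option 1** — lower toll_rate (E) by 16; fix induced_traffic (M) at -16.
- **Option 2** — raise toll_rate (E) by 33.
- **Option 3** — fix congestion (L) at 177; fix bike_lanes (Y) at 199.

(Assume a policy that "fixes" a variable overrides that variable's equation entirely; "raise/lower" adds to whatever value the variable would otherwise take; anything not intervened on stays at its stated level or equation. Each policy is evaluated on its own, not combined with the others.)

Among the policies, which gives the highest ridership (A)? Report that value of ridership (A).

7983

Option 1 (E − 16, M := -16):
  Y = 135
  M = -16
  E = 79 + 5·135 + 4·(-16) (−16 from intervention) = 674
  L = -24 − 3·135 + (-16) + 4·674 = 2251
  A = 137 + 6·135 + 2·2251 = 5449
Option 2 (E + 33):
  Y = 135
  M = 47
  E = 79 + 5·135 + 4·47 (+33 from intervention) = 975
  L = -24 − 3·135 + 47 + 4·975 = 3518
  A = 137 + 6·135 + 2·3518 = 7983
Option 3 (L := 177, Y := 199):
  Y = 199
  M = 47
  E = 79 + 5·199 + 4·47 = 1262
  L = 177
  A = 137 + 6·199 + 2·177 = 1685
Comparing — Option 1: A=5449, Option 2: A=7983, Option 3: A=1685. Highest is 7983 (Option 2).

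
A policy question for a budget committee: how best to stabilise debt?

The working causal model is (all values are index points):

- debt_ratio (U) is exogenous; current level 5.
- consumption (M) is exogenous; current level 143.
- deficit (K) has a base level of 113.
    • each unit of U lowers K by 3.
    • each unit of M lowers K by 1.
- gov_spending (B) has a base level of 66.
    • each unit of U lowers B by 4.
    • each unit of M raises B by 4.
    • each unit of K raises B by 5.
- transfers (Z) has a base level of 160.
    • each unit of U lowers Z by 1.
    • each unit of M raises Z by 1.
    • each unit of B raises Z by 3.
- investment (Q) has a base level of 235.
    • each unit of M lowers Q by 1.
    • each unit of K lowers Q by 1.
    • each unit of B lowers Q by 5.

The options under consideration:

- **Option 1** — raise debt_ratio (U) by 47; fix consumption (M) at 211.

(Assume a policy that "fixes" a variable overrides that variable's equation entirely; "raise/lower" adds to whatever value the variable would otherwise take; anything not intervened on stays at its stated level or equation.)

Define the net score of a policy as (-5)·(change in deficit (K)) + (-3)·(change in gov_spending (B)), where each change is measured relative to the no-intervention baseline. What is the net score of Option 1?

Baseline:
  U = 5
  M = 143
  K = 113 − 3·5 − 143 = -45
  B = 66 − 4·5 + 4·143 + 5·(-45) = 393
Option 1 (U + 47, M := 211):
  U = 5 + 47 = 52
  M = 211
  K = 113 − 3·52 − 211 = -254
  B = 66 − 4·52 + 4·211 + 5·(-254) = -568
ΔK = -254 − (-45) = -209; ΔB = -568 − 393 = -961
Score = (-5)·(-209) + (-3)·(-961) = 3928

3928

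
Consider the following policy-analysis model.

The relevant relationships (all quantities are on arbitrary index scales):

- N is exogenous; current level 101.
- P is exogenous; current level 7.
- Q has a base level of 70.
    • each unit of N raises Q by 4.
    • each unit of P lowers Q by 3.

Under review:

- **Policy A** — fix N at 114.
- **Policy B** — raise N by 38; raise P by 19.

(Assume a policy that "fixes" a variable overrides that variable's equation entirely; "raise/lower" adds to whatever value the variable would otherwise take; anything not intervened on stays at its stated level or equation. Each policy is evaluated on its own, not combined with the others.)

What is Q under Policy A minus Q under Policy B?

-43

Policy A (N := 114):
  N = 114
  P = 7
  Q = 70 + 4·114 − 3·7 = 505
Policy B (N + 38, P + 19):
  N = 101 + 38 = 139
  P = 7 + 19 = 26
  Q = 70 + 4·139 − 3·26 = 548
Q: 505 − 548 = -43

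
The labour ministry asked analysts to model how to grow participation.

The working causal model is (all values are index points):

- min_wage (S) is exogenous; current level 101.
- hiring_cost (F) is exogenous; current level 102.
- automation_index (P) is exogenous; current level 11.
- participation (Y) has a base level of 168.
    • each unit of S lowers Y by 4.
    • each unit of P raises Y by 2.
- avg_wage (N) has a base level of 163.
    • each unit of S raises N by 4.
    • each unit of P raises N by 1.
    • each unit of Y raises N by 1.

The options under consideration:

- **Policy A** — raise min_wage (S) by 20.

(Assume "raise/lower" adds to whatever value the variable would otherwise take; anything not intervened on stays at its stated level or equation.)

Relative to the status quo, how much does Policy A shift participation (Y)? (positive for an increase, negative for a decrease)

Baseline:
  S = 101
  P = 11
  Y = 168 − 4·101 + 2·11 = -214
Policy A (S + 20):
  S = 101 + 20 = 121
  P = 11
  Y = 168 − 4·121 + 2·11 = -294
Change in Y: -294 − (-214) = -80

-80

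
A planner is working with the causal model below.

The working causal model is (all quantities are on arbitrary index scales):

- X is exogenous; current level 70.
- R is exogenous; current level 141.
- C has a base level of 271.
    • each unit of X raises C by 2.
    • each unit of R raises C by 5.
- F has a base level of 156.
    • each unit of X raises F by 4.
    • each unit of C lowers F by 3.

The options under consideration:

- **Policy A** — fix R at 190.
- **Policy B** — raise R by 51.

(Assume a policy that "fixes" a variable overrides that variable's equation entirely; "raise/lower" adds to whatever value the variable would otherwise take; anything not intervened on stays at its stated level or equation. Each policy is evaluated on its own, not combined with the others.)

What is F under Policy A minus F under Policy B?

Policy A (R := 190):
  X = 70
  R = 190
  C = 271 + 2·70 + 5·190 = 1361
  F = 156 + 4·70 − 3·1361 = -3647
Policy B (R + 51):
  X = 70
  R = 141 + 51 = 192
  C = 271 + 2·70 + 5·192 = 1371
  F = 156 + 4·70 − 3·1371 = -3677
F: -3647 − (-3677) = 30

30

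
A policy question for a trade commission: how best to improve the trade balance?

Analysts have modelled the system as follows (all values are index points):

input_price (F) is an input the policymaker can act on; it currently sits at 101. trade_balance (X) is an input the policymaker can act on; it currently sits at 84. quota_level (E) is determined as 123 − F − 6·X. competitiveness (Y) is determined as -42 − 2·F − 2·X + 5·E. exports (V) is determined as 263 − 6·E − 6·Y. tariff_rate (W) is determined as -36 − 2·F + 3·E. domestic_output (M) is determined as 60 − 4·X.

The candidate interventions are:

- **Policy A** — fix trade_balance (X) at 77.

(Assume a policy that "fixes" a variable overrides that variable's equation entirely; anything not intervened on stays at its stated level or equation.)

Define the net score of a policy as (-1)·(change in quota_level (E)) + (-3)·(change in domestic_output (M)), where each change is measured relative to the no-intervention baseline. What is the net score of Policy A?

-126

Baseline:
  F = 101
  X = 84
  E = 123 − 101 − 6·84 = -482
  M = 60 − 4·84 = -276
Policy A (X := 77):
  F = 101
  X = 77
  E = 123 − 101 − 6·77 = -440
  M = 60 − 4·77 = -248
ΔE = -440 − (-482) = 42; ΔM = -248 − (-276) = 28
Score = (-1)·42 + (-3)·28 = -126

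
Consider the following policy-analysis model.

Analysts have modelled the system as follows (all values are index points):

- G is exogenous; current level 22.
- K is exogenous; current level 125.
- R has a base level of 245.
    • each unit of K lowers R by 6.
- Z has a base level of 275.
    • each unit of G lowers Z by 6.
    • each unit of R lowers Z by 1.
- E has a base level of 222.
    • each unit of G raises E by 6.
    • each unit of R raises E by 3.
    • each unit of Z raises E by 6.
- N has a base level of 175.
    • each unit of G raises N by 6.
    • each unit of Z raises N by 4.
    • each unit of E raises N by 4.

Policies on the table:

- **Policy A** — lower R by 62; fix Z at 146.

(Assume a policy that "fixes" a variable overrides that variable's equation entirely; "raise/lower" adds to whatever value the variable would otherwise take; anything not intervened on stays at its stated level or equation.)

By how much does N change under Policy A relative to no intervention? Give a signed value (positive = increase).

-14800

Baseline:
  G = 22
  K = 125
  R = 245 − 6·125 = -505
  Z = 275 − 6·22 − (-505) = 648
  E = 222 + 6·22 + 3·(-505) + 6·648 = 2727
  N = 175 + 6·22 + 4·648 + 4·2727 = 13807
Policy A (R − 62, Z := 146):
  G = 22
  K = 125
  R = 245 − 6·125 (−62 from intervention) = -567
  Z = 146
  E = 222 + 6·22 + 3·(-567) + 6·146 = -471
  N = 175 + 6·22 + 4·146 + 4·(-471) = -993
Change in N: -993 − 13807 = -14800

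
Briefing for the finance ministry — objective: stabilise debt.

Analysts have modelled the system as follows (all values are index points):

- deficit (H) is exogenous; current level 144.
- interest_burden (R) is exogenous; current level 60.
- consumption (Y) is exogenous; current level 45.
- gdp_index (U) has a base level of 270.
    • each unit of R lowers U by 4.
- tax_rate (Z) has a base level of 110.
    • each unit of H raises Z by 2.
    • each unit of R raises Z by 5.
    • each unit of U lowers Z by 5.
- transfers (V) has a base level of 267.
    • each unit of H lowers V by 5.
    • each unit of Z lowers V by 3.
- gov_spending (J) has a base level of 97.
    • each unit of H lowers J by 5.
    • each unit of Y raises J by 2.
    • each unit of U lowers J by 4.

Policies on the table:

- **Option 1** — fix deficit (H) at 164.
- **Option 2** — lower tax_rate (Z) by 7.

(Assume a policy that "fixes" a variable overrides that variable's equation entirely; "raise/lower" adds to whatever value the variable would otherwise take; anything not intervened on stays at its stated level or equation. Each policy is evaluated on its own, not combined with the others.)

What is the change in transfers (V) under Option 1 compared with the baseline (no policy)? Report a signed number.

-220

Baseline:
  H = 144
  R = 60
  U = 270 − 4·60 = 30
  Z = 110 + 2·144 + 5·60 − 5·30 = 548
  V = 267 − 5·144 − 3·548 = -2097
Option 1 (H := 164):
  H = 164
  R = 60
  U = 270 − 4·60 = 30
  Z = 110 + 2·164 + 5·60 − 5·30 = 588
  V = 267 − 5·164 − 3·588 = -2317
Change in V: -2317 − (-2097) = -220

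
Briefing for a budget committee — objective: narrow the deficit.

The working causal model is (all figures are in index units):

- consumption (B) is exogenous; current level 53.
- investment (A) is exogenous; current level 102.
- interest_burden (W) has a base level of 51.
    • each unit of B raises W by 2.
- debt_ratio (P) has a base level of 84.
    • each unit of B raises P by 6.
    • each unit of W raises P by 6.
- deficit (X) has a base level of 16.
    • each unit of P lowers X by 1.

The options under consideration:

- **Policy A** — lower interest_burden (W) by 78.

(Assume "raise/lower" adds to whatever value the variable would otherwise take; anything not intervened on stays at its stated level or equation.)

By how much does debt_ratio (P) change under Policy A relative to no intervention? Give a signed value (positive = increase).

-468

Baseline:
  B = 53
  W = 51 + 2·53 = 157
  P = 84 + 6·53 + 6·157 = 1344
Policy A (W − 78):
  B = 53
  W = 51 + 2·53 (−78 from intervention) = 79
  P = 84 + 6·53 + 6·79 = 876
Change in P: 876 − 1344 = -468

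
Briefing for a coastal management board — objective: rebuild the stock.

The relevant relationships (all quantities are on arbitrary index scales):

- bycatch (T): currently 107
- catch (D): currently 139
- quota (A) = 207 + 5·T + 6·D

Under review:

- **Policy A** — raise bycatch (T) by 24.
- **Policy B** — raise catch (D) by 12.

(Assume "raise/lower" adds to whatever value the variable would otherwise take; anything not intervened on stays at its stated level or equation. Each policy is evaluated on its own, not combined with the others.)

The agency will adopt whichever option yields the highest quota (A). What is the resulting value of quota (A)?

Policy A (T + 24):
  T = 107 + 24 = 131
  D = 139
  A = 207 + 5·131 + 6·139 = 1696
Policy B (D + 12):
  T = 107
  D = 139 + 12 = 151
  A = 207 + 5·107 + 6·151 = 1648
Comparing — Policy A: A=1696, Policy B: A=1648. Highest is 1696 (Policy A).

1696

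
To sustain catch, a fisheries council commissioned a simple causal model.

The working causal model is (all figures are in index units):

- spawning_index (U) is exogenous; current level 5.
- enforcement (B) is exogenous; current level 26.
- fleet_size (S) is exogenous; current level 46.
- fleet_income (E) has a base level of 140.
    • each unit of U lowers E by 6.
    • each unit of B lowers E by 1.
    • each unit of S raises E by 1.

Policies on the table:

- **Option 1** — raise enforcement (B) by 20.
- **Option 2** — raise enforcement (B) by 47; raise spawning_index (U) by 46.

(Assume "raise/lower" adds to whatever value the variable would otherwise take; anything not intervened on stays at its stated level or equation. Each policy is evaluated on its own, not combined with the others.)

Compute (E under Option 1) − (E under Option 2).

303

Option 1 (B + 20):
  U = 5
  B = 26 + 20 = 46
  S = 46
  E = 140 − 6·5 − 46 + 46 = 110
Option 2 (B + 47, U + 46):
  U = 5 + 46 = 51
  B = 26 + 47 = 73
  S = 46
  E = 140 − 6·51 − 73 + 46 = -193
E: 110 − (-193) = 303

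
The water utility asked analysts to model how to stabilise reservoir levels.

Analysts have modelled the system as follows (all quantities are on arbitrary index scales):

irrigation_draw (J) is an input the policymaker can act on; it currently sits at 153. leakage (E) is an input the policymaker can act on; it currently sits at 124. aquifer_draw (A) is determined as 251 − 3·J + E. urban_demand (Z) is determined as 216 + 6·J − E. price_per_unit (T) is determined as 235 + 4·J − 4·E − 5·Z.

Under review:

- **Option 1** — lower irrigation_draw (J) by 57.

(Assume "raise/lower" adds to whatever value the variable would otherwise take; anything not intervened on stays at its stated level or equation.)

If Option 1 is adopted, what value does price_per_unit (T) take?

Option 1 (J − 57):
  J = 153 − 57 = 96
  E = 124
  Z = 216 + 6·96 − 124 = 668
  T = 235 + 4·96 − 4·124 − 5·668 = -3217

-3217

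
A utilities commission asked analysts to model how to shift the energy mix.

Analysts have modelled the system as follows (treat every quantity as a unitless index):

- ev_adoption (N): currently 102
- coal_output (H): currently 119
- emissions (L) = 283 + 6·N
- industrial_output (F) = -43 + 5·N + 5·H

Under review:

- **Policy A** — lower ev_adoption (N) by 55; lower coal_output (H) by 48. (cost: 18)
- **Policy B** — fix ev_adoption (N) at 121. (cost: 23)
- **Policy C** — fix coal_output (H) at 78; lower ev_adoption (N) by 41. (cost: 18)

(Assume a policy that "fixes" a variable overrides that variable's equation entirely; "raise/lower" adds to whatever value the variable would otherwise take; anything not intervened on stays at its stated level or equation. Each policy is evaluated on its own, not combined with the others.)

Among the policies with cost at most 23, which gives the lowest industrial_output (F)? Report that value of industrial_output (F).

Policy A (N − 55, H − 48):
  N = 102 − 55 = 47
  H = 119 − 48 = 71
  F = -43 + 5·47 + 5·71 = 547
Policy B (N := 121):
  N = 121
  H = 119
  F = -43 + 5·121 + 5·119 = 1157
Policy C (H := 78, N − 41):
  N = 102 − 41 = 61
  H = 78
  F = -43 + 5·61 + 5·78 = 652
Comparing — Policy A: F=547, Policy B: F=1157, Policy C: F=652. Lowest is 547 (Policy A).

547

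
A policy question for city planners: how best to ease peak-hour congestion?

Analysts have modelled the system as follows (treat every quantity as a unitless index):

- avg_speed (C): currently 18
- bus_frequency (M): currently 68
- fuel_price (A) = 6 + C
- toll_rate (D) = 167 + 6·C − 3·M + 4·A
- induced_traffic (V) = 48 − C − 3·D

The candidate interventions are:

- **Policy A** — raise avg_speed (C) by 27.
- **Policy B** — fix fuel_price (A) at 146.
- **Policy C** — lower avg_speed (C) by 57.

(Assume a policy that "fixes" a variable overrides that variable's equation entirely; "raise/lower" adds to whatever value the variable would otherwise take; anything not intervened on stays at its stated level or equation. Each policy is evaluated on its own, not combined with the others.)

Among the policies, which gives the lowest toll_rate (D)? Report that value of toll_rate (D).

Policy A (C + 27):
  C = 18 + 27 = 45
  M = 68
  A = 6 + 45 = 51
  D = 167 + 6·45 − 3·68 + 4·51 = 437
Policy B (A := 146):
  C = 18
  M = 68
  A = 146
  D = 167 + 6·18 − 3·68 + 4·146 = 655
Policy C (C − 57):
  C = 18 − 57 = -39
  M = 68
  A = 6 + (-39) = -33
  D = 167 + 6·(-39) − 3·68 + 4·(-33) = -403
Comparing — Policy A: D=437, Policy B: D=655, Policy C: D=-403. Lowest is -403 (Policy C).

-403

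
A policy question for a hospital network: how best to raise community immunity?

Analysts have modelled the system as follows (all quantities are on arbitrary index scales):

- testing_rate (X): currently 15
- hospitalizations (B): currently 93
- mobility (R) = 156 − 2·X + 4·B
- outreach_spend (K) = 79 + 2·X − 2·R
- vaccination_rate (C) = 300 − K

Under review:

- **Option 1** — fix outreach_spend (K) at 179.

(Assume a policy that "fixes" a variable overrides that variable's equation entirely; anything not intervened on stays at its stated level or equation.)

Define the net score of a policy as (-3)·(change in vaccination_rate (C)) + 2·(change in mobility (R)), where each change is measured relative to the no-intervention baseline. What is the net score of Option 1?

3198

Baseline:
  X = 15
  B = 93
  R = 156 − 2·15 + 4·93 = 498
  K = 79 + 2·15 − 2·498 = -887
  C = 300 − (-887) = 1187
Option 1 (K := 179):
  X = 15
  B = 93
  R = 156 − 2·15 + 4·93 = 498
  K = 179
  C = 300 − 179 = 121
ΔC = 121 − 1187 = -1066; ΔR = 498 − 498 = 0
Score = (-3)·(-1066) + 2·0 = 3198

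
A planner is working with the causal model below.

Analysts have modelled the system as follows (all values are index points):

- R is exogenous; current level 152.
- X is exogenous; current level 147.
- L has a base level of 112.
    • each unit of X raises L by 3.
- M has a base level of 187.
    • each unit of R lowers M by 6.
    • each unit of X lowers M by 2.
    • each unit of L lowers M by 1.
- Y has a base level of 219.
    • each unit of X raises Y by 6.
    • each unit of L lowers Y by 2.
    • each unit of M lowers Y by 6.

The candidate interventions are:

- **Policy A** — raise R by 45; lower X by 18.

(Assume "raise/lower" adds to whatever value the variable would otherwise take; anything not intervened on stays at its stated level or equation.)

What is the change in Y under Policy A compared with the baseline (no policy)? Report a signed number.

Baseline:
  R = 152
  X = 147
  L = 112 + 3·147 = 553
  M = 187 − 6·152 − 2·147 − 553 = -1572
  Y = 219 + 6·147 − 2·553 − 6·(-1572) = 9427
Policy A (R + 45, X − 18):
  R = 152 + 45 = 197
  X = 147 − 18 = 129
  L = 112 + 3·129 = 499
  M = 187 − 6·197 − 2·129 − 499 = -1752
  Y = 219 + 6·129 − 2·499 − 6·(-1752) = 10507
Change in Y: 10507 − 9427 = 1080

1080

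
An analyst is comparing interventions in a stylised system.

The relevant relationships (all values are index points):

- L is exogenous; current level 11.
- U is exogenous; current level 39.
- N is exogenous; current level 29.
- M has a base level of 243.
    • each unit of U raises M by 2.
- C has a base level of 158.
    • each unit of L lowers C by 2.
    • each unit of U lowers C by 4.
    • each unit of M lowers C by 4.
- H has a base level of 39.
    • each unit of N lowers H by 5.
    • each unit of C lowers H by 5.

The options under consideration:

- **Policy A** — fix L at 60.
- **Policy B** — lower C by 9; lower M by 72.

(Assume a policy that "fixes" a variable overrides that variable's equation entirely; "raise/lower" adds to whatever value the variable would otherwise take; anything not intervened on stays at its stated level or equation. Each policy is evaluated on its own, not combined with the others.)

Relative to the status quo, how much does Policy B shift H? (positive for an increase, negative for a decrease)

-1395

Baseline:
  L = 11
  U = 39
  N = 29
  M = 243 + 2·39 = 321
  C = 158 − 2·11 − 4·39 − 4·321 = -1304
  H = 39 − 5·29 − 5·(-1304) = 6414
Policy B (C − 9, M − 72):
  L = 11
  U = 39
  N = 29
  M = 243 + 2·39 (−72 from intervention) = 249
  C = 158 − 2·11 − 4·39 − 4·249 (−9 from intervention) = -1025
  H = 39 − 5·29 − 5·(-1025) = 5019
Change in H: 5019 − 6414 = -1395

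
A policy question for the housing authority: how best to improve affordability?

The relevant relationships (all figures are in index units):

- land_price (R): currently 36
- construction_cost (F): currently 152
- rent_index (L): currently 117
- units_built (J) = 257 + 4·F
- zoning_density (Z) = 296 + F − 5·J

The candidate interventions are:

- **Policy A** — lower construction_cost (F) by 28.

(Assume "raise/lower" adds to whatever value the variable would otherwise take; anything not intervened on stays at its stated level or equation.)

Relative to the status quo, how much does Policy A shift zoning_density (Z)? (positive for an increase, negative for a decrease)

532

Baseline:
  F = 152
  J = 257 + 4·152 = 865
  Z = 296 + 152 − 5·865 = -3877
Policy A (F − 28):
  F = 152 − 28 = 124
  J = 257 + 4·124 = 753
  Z = 296 + 124 − 5·753 = -3345
Change in Z: -3345 − (-3877) = 532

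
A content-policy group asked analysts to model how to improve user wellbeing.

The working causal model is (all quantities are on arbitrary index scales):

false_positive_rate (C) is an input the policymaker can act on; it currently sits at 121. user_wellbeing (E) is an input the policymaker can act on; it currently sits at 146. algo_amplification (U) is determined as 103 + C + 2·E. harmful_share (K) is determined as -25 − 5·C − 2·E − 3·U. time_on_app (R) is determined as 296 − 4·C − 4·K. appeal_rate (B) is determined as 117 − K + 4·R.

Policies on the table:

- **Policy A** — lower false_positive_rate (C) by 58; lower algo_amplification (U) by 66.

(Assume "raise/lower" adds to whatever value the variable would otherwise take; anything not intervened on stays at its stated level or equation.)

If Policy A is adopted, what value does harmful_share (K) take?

Policy A (C − 58, U − 66):
  C = 121 − 58 = 63
  E = 146
  U = 103 + 63 + 2·146 (−66 from intervention) = 392
  K = -25 − 5·63 − 2·146 − 3·392 = -1808

-1808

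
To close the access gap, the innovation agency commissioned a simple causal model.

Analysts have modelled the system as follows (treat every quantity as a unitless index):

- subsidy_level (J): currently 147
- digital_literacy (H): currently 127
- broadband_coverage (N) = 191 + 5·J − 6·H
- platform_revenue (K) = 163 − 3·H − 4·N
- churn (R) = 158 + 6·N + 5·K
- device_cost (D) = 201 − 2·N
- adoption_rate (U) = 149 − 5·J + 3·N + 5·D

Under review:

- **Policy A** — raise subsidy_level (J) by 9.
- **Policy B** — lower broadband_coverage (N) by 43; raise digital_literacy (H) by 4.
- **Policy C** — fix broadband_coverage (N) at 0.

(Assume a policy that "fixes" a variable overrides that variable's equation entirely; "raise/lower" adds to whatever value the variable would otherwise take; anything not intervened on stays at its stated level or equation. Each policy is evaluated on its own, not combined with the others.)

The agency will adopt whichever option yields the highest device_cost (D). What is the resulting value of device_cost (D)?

Policy A (J + 9):
  J = 147 + 9 = 156
  H = 127
  N = 191 + 5·156 − 6·127 = 209
  D = 201 − 2·209 = -217
Policy B (N − 43, H + 4):
  J = 147
  H = 127 + 4 = 131
  N = 191 + 5·147 − 6·131 (−43 from intervention) = 97
  D = 201 − 2·97 = 7
Policy C (N := 0):
  J = 147
  H = 127
  N = 0
  D = 201 − 2·0 = 201
Comparing — Policy A: D=-217, Policy B: D=7, Policy C: D=201. Highest is 201 (Policy C).

201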